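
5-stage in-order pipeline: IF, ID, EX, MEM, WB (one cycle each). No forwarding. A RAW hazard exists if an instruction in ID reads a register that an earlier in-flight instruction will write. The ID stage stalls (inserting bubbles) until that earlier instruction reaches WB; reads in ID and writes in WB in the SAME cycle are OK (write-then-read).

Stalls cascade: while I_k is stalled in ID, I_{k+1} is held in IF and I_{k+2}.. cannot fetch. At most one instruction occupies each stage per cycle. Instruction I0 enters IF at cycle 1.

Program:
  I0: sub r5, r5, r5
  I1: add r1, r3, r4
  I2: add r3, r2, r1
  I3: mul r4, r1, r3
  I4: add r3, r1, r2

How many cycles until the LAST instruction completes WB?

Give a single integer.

I0 sub r5 <- r5,r5: IF@1 ID@2 stall=0 (-) EX@3 MEM@4 WB@5
I1 add r1 <- r3,r4: IF@2 ID@3 stall=0 (-) EX@4 MEM@5 WB@6
I2 add r3 <- r2,r1: IF@3 ID@4 stall=2 (RAW on I1.r1 (WB@6)) EX@7 MEM@8 WB@9
I3 mul r4 <- r1,r3: IF@4 ID@7 stall=2 (RAW on I2.r3 (WB@9)) EX@10 MEM@11 WB@12
I4 add r3 <- r1,r2: IF@7 ID@10 stall=0 (-) EX@11 MEM@12 WB@13

Answer: 13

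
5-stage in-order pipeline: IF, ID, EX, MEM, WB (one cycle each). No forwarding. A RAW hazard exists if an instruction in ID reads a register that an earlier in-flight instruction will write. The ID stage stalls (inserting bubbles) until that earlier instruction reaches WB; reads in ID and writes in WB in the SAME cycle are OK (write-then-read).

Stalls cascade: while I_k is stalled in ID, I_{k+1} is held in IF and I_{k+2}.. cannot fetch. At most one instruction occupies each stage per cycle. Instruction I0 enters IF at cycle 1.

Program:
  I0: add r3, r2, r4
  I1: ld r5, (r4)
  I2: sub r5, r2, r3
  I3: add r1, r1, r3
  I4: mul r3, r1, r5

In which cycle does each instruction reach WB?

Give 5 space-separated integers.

I0 add r3 <- r2,r4: IF@1 ID@2 stall=0 (-) EX@3 MEM@4 WB@5
I1 ld r5 <- r4: IF@2 ID@3 stall=0 (-) EX@4 MEM@5 WB@6
I2 sub r5 <- r2,r3: IF@3 ID@4 stall=1 (RAW on I0.r3 (WB@5)) EX@6 MEM@7 WB@8
I3 add r1 <- r1,r3: IF@4 ID@6 stall=0 (-) EX@7 MEM@8 WB@9
I4 mul r3 <- r1,r5: IF@6 ID@7 stall=2 (RAW on I3.r1 (WB@9)) EX@10 MEM@11 WB@12

Answer: 5 6 8 9 12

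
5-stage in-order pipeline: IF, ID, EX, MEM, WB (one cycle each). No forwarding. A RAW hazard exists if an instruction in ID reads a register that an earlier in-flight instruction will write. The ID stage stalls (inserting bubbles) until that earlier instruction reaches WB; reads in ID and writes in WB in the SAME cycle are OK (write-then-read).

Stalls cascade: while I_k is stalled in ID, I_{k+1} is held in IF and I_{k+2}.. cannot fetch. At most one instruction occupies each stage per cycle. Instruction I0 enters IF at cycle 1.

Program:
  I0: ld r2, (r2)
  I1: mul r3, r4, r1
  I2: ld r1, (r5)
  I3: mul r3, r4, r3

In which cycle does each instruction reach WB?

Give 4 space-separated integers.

Answer: 5 6 7 9

Derivation:
I0 ld r2 <- r2: IF@1 ID@2 stall=0 (-) EX@3 MEM@4 WB@5
I1 mul r3 <- r4,r1: IF@2 ID@3 stall=0 (-) EX@4 MEM@5 WB@6
I2 ld r1 <- r5: IF@3 ID@4 stall=0 (-) EX@5 MEM@6 WB@7
I3 mul r3 <- r4,r3: IF@4 ID@5 stall=1 (RAW on I1.r3 (WB@6)) EX@7 MEM@8 WB@9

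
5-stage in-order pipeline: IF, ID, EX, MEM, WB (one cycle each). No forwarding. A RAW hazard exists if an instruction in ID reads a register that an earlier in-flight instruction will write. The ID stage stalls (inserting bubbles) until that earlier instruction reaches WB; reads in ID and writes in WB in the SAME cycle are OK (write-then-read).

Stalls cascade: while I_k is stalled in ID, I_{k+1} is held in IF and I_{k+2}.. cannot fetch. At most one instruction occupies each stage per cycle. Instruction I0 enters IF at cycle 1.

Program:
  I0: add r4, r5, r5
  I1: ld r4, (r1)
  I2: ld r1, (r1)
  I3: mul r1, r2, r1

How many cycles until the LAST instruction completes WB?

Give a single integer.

Answer: 10

Derivation:
I0 add r4 <- r5,r5: IF@1 ID@2 stall=0 (-) EX@3 MEM@4 WB@5
I1 ld r4 <- r1: IF@2 ID@3 stall=0 (-) EX@4 MEM@5 WB@6
I2 ld r1 <- r1: IF@3 ID@4 stall=0 (-) EX@5 MEM@6 WB@7
I3 mul r1 <- r2,r1: IF@4 ID@5 stall=2 (RAW on I2.r1 (WB@7)) EX@8 MEM@9 WB@10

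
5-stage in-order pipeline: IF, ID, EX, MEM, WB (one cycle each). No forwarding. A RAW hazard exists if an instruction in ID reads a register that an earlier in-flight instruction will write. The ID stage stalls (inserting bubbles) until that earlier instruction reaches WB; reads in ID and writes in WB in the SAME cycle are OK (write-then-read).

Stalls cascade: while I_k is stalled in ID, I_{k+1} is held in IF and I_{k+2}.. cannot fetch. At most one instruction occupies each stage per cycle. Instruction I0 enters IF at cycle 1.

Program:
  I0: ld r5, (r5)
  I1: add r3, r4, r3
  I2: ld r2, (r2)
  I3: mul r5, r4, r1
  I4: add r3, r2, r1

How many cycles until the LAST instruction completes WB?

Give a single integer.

Answer: 10

Derivation:
I0 ld r5 <- r5: IF@1 ID@2 stall=0 (-) EX@3 MEM@4 WB@5
I1 add r3 <- r4,r3: IF@2 ID@3 stall=0 (-) EX@4 MEM@5 WB@6
I2 ld r2 <- r2: IF@3 ID@4 stall=0 (-) EX@5 MEM@6 WB@7
I3 mul r5 <- r4,r1: IF@4 ID@5 stall=0 (-) EX@6 MEM@7 WB@8
I4 add r3 <- r2,r1: IF@5 ID@6 stall=1 (RAW on I2.r2 (WB@7)) EX@8 MEM@9 WB@10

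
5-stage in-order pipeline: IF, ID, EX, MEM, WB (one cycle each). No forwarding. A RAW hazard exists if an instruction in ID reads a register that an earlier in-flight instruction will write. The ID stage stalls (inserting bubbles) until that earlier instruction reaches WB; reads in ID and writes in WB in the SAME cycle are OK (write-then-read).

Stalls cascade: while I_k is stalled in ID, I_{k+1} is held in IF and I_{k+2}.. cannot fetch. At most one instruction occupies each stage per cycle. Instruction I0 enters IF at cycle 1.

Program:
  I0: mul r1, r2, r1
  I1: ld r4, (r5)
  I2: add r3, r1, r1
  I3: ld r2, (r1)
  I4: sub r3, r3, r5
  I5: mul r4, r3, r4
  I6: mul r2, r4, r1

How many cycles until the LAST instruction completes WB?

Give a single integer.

Answer: 17

Derivation:
I0 mul r1 <- r2,r1: IF@1 ID@2 stall=0 (-) EX@3 MEM@4 WB@5
I1 ld r4 <- r5: IF@2 ID@3 stall=0 (-) EX@4 MEM@5 WB@6
I2 add r3 <- r1,r1: IF@3 ID@4 stall=1 (RAW on I0.r1 (WB@5)) EX@6 MEM@7 WB@8
I3 ld r2 <- r1: IF@4 ID@6 stall=0 (-) EX@7 MEM@8 WB@9
I4 sub r3 <- r3,r5: IF@6 ID@7 stall=1 (RAW on I2.r3 (WB@8)) EX@9 MEM@10 WB@11
I5 mul r4 <- r3,r4: IF@7 ID@9 stall=2 (RAW on I4.r3 (WB@11)) EX@12 MEM@13 WB@14
I6 mul r2 <- r4,r1: IF@9 ID@12 stall=2 (RAW on I5.r4 (WB@14)) EX@15 MEM@16 WB@17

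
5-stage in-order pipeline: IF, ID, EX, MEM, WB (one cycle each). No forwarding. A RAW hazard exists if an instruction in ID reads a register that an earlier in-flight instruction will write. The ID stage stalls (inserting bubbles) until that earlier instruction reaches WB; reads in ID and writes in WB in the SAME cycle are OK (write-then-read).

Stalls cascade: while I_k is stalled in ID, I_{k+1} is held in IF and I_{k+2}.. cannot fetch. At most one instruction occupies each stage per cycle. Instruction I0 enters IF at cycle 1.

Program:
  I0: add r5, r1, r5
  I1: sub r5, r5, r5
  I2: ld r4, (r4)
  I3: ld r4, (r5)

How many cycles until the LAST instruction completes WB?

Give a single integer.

I0 add r5 <- r1,r5: IF@1 ID@2 stall=0 (-) EX@3 MEM@4 WB@5
I1 sub r5 <- r5,r5: IF@2 ID@3 stall=2 (RAW on I0.r5 (WB@5)) EX@6 MEM@7 WB@8
I2 ld r4 <- r4: IF@3 ID@6 stall=0 (-) EX@7 MEM@8 WB@9
I3 ld r4 <- r5: IF@6 ID@7 stall=1 (RAW on I1.r5 (WB@8)) EX@9 MEM@10 WB@11

Answer: 11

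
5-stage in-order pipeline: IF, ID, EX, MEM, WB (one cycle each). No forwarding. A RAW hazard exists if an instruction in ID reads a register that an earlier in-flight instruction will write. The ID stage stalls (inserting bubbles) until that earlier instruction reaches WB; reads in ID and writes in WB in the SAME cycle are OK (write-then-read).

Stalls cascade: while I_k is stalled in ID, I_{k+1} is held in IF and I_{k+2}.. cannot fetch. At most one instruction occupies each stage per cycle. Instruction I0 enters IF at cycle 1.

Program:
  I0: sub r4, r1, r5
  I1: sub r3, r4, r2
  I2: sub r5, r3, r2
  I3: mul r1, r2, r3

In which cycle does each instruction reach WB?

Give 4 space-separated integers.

I0 sub r4 <- r1,r5: IF@1 ID@2 stall=0 (-) EX@3 MEM@4 WB@5
I1 sub r3 <- r4,r2: IF@2 ID@3 stall=2 (RAW on I0.r4 (WB@5)) EX@6 MEM@7 WB@8
I2 sub r5 <- r3,r2: IF@3 ID@6 stall=2 (RAW on I1.r3 (WB@8)) EX@9 MEM@10 WB@11
I3 mul r1 <- r2,r3: IF@6 ID@9 stall=0 (-) EX@10 MEM@11 WB@12

Answer: 5 8 11 12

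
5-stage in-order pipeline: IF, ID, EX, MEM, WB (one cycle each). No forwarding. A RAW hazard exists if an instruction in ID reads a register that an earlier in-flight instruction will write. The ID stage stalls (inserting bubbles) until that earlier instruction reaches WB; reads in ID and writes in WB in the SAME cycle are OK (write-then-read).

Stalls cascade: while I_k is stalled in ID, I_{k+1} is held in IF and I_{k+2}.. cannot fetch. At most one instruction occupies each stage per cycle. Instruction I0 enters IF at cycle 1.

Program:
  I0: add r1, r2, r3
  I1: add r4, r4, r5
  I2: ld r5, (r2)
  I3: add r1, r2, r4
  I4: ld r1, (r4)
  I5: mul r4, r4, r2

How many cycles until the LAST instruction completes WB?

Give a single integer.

I0 add r1 <- r2,r3: IF@1 ID@2 stall=0 (-) EX@3 MEM@4 WB@5
I1 add r4 <- r4,r5: IF@2 ID@3 stall=0 (-) EX@4 MEM@5 WB@6
I2 ld r5 <- r2: IF@3 ID@4 stall=0 (-) EX@5 MEM@6 WB@7
I3 add r1 <- r2,r4: IF@4 ID@5 stall=1 (RAW on I1.r4 (WB@6)) EX@7 MEM@8 WB@9
I4 ld r1 <- r4: IF@5 ID@7 stall=0 (-) EX@8 MEM@9 WB@10
I5 mul r4 <- r4,r2: IF@7 ID@8 stall=0 (-) EX@9 MEM@10 WB@11

Answer: 11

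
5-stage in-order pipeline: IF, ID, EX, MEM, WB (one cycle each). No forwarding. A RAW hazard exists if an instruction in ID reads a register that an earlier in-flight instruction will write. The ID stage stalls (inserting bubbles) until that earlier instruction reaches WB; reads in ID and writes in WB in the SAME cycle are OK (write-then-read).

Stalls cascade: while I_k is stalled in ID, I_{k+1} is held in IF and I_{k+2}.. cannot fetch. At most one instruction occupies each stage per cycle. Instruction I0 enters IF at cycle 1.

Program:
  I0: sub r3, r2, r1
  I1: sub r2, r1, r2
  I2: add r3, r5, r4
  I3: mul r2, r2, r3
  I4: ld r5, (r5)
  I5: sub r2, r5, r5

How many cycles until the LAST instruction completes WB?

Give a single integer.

Answer: 14

Derivation:
I0 sub r3 <- r2,r1: IF@1 ID@2 stall=0 (-) EX@3 MEM@4 WB@5
I1 sub r2 <- r1,r2: IF@2 ID@3 stall=0 (-) EX@4 MEM@5 WB@6
I2 add r3 <- r5,r4: IF@3 ID@4 stall=0 (-) EX@5 MEM@6 WB@7
I3 mul r2 <- r2,r3: IF@4 ID@5 stall=2 (RAW on I2.r3 (WB@7)) EX@8 MEM@9 WB@10
I4 ld r5 <- r5: IF@5 ID@8 stall=0 (-) EX@9 MEM@10 WB@11
I5 sub r2 <- r5,r5: IF@8 ID@9 stall=2 (RAW on I4.r5 (WB@11)) EX@12 MEM@13 WB@14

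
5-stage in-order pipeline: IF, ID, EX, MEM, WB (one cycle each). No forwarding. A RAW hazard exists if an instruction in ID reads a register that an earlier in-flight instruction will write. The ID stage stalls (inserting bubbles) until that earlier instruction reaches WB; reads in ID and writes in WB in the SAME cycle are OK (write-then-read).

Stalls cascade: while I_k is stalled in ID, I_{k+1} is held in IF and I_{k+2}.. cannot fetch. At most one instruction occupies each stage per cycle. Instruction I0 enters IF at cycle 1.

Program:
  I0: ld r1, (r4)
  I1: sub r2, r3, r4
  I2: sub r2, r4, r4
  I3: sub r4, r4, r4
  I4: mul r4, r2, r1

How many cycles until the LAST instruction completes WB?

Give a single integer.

I0 ld r1 <- r4: IF@1 ID@2 stall=0 (-) EX@3 MEM@4 WB@5
I1 sub r2 <- r3,r4: IF@2 ID@3 stall=0 (-) EX@4 MEM@5 WB@6
I2 sub r2 <- r4,r4: IF@3 ID@4 stall=0 (-) EX@5 MEM@6 WB@7
I3 sub r4 <- r4,r4: IF@4 ID@5 stall=0 (-) EX@6 MEM@7 WB@8
I4 mul r4 <- r2,r1: IF@5 ID@6 stall=1 (RAW on I2.r2 (WB@7)) EX@8 MEM@9 WB@10

Answer: 10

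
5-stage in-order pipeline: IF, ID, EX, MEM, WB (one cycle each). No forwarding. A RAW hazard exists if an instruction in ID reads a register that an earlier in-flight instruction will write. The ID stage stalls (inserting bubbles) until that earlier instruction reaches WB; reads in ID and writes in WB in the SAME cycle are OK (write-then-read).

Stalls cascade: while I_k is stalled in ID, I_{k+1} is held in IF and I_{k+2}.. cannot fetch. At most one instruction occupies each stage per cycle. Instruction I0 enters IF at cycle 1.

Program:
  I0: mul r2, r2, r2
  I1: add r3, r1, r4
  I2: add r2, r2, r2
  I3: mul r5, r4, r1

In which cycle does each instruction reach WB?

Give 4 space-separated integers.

I0 mul r2 <- r2,r2: IF@1 ID@2 stall=0 (-) EX@3 MEM@4 WB@5
I1 add r3 <- r1,r4: IF@2 ID@3 stall=0 (-) EX@4 MEM@5 WB@6
I2 add r2 <- r2,r2: IF@3 ID@4 stall=1 (RAW on I0.r2 (WB@5)) EX@6 MEM@7 WB@8
I3 mul r5 <- r4,r1: IF@4 ID@6 stall=0 (-) EX@7 MEM@8 WB@9

Answer: 5 6 8 9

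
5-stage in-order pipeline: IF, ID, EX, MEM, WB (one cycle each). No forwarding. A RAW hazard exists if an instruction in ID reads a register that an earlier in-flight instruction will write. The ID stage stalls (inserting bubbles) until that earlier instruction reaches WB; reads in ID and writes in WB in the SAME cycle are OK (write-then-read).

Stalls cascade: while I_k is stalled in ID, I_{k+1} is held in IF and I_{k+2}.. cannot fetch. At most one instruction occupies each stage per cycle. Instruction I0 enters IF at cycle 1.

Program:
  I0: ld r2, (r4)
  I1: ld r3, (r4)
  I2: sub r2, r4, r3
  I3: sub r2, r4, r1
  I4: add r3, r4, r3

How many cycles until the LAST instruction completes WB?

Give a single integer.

I0 ld r2 <- r4: IF@1 ID@2 stall=0 (-) EX@3 MEM@4 WB@5
I1 ld r3 <- r4: IF@2 ID@3 stall=0 (-) EX@4 MEM@5 WB@6
I2 sub r2 <- r4,r3: IF@3 ID@4 stall=2 (RAW on I1.r3 (WB@6)) EX@7 MEM@8 WB@9
I3 sub r2 <- r4,r1: IF@4 ID@7 stall=0 (-) EX@8 MEM@9 WB@10
I4 add r3 <- r4,r3: IF@7 ID@8 stall=0 (-) EX@9 MEM@10 WB@11

Answer: 11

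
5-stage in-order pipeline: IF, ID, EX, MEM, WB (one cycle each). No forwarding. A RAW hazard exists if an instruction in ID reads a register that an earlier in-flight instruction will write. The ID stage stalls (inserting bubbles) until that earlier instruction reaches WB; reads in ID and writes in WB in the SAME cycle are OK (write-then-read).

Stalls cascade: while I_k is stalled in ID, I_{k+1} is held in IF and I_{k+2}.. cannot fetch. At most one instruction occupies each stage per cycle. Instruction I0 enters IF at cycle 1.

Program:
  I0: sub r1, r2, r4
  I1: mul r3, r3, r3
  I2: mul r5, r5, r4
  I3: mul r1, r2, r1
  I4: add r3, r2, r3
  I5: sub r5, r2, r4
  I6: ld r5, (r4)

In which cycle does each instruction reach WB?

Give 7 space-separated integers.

I0 sub r1 <- r2,r4: IF@1 ID@2 stall=0 (-) EX@3 MEM@4 WB@5
I1 mul r3 <- r3,r3: IF@2 ID@3 stall=0 (-) EX@4 MEM@5 WB@6
I2 mul r5 <- r5,r4: IF@3 ID@4 stall=0 (-) EX@5 MEM@6 WB@7
I3 mul r1 <- r2,r1: IF@4 ID@5 stall=0 (-) EX@6 MEM@7 WB@8
I4 add r3 <- r2,r3: IF@5 ID@6 stall=0 (-) EX@7 MEM@8 WB@9
I5 sub r5 <- r2,r4: IF@6 ID@7 stall=0 (-) EX@8 MEM@9 WB@10
I6 ld r5 <- r4: IF@7 ID@8 stall=0 (-) EX@9 MEM@10 WB@11

Answer: 5 6 7 8 9 10 11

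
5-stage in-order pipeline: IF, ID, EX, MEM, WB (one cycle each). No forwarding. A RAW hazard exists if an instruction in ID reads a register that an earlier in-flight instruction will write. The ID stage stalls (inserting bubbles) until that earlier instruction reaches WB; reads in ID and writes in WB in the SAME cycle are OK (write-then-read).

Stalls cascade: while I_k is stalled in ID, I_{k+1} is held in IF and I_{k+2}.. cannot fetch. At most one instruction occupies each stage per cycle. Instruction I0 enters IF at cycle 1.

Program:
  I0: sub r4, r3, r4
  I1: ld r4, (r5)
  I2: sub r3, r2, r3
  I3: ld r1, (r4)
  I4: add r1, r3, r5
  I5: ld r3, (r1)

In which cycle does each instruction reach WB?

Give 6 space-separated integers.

I0 sub r4 <- r3,r4: IF@1 ID@2 stall=0 (-) EX@3 MEM@4 WB@5
I1 ld r4 <- r5: IF@2 ID@3 stall=0 (-) EX@4 MEM@5 WB@6
I2 sub r3 <- r2,r3: IF@3 ID@4 stall=0 (-) EX@5 MEM@6 WB@7
I3 ld r1 <- r4: IF@4 ID@5 stall=1 (RAW on I1.r4 (WB@6)) EX@7 MEM@8 WB@9
I4 add r1 <- r3,r5: IF@5 ID@7 stall=0 (-) EX@8 MEM@9 WB@10
I5 ld r3 <- r1: IF@7 ID@8 stall=2 (RAW on I4.r1 (WB@10)) EX@11 MEM@12 WB@13

Answer: 5 6 7 9 10 13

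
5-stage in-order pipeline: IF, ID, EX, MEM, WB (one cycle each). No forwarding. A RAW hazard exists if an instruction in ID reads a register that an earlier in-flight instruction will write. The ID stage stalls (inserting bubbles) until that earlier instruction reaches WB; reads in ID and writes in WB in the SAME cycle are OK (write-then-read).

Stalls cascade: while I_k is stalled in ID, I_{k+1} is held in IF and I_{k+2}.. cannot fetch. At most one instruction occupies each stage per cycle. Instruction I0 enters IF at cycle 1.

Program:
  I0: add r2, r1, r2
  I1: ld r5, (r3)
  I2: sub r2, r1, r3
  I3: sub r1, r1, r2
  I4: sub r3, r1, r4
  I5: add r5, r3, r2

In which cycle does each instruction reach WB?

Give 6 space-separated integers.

I0 add r2 <- r1,r2: IF@1 ID@2 stall=0 (-) EX@3 MEM@4 WB@5
I1 ld r5 <- r3: IF@2 ID@3 stall=0 (-) EX@4 MEM@5 WB@6
I2 sub r2 <- r1,r3: IF@3 ID@4 stall=0 (-) EX@5 MEM@6 WB@7
I3 sub r1 <- r1,r2: IF@4 ID@5 stall=2 (RAW on I2.r2 (WB@7)) EX@8 MEM@9 WB@10
I4 sub r3 <- r1,r4: IF@5 ID@8 stall=2 (RAW on I3.r1 (WB@10)) EX@11 MEM@12 WB@13
I5 add r5 <- r3,r2: IF@8 ID@11 stall=2 (RAW on I4.r3 (WB@13)) EX@14 MEM@15 WB@16

Answer: 5 6 7 10 13 16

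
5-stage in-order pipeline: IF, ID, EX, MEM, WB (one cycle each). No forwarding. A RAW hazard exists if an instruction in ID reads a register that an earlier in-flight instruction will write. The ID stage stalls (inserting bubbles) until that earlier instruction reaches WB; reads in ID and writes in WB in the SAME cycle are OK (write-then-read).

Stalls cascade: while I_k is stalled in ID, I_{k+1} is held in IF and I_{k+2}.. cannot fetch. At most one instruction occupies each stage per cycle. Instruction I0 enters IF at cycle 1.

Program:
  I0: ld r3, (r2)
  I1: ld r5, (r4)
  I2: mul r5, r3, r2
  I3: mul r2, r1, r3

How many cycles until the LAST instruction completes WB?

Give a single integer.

I0 ld r3 <- r2: IF@1 ID@2 stall=0 (-) EX@3 MEM@4 WB@5
I1 ld r5 <- r4: IF@2 ID@3 stall=0 (-) EX@4 MEM@5 WB@6
I2 mul r5 <- r3,r2: IF@3 ID@4 stall=1 (RAW on I0.r3 (WB@5)) EX@6 MEM@7 WB@8
I3 mul r2 <- r1,r3: IF@4 ID@6 stall=0 (-) EX@7 MEM@8 WB@9

Answer: 9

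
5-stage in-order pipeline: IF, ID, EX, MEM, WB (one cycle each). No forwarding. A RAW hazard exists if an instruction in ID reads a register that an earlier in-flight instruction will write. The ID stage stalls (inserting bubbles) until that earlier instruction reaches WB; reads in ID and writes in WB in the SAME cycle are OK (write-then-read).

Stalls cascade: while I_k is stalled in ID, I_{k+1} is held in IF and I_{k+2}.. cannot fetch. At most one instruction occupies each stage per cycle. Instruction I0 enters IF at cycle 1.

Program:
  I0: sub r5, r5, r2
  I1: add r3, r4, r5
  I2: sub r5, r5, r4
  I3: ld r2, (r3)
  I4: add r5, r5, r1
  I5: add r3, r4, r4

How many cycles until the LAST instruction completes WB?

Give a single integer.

Answer: 13

Derivation:
I0 sub r5 <- r5,r2: IF@1 ID@2 stall=0 (-) EX@3 MEM@4 WB@5
I1 add r3 <- r4,r5: IF@2 ID@3 stall=2 (RAW on I0.r5 (WB@5)) EX@6 MEM@7 WB@8
I2 sub r5 <- r5,r4: IF@3 ID@6 stall=0 (-) EX@7 MEM@8 WB@9
I3 ld r2 <- r3: IF@6 ID@7 stall=1 (RAW on I1.r3 (WB@8)) EX@9 MEM@10 WB@11
I4 add r5 <- r5,r1: IF@7 ID@9 stall=0 (-) EX@10 MEM@11 WB@12
I5 add r3 <- r4,r4: IF@9 ID@10 stall=0 (-) EX@11 MEM@12 WB@13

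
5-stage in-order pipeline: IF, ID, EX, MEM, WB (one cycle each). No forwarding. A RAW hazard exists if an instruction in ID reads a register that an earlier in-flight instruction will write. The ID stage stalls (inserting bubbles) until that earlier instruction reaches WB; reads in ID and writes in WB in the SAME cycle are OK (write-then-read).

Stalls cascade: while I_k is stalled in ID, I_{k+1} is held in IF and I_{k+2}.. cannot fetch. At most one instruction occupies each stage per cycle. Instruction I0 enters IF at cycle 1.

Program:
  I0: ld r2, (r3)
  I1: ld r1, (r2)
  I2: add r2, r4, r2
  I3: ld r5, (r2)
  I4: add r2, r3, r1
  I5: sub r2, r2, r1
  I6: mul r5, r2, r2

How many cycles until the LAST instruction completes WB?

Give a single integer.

I0 ld r2 <- r3: IF@1 ID@2 stall=0 (-) EX@3 MEM@4 WB@5
I1 ld r1 <- r2: IF@2 ID@3 stall=2 (RAW on I0.r2 (WB@5)) EX@6 MEM@7 WB@8
I2 add r2 <- r4,r2: IF@3 ID@6 stall=0 (-) EX@7 MEM@8 WB@9
I3 ld r5 <- r2: IF@6 ID@7 stall=2 (RAW on I2.r2 (WB@9)) EX@10 MEM@11 WB@12
I4 add r2 <- r3,r1: IF@7 ID@10 stall=0 (-) EX@11 MEM@12 WB@13
I5 sub r2 <- r2,r1: IF@10 ID@11 stall=2 (RAW on I4.r2 (WB@13)) EX@14 MEM@15 WB@16
I6 mul r5 <- r2,r2: IF@11 ID@14 stall=2 (RAW on I5.r2 (WB@16)) EX@17 MEM@18 WB@19

Answer: 19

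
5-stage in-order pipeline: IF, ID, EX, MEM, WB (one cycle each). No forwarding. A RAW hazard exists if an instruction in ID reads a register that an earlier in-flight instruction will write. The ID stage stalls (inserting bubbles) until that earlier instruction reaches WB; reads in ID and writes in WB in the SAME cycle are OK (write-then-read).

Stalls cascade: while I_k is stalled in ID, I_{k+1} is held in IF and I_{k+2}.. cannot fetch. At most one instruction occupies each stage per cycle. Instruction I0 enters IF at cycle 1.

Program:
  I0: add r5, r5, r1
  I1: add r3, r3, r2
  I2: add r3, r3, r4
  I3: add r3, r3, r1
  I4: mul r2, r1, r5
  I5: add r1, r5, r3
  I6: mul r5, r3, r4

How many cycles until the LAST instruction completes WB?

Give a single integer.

Answer: 16

Derivation:
I0 add r5 <- r5,r1: IF@1 ID@2 stall=0 (-) EX@3 MEM@4 WB@5
I1 add r3 <- r3,r2: IF@2 ID@3 stall=0 (-) EX@4 MEM@5 WB@6
I2 add r3 <- r3,r4: IF@3 ID@4 stall=2 (RAW on I1.r3 (WB@6)) EX@7 MEM@8 WB@9
I3 add r3 <- r3,r1: IF@4 ID@7 stall=2 (RAW on I2.r3 (WB@9)) EX@10 MEM@11 WB@12
I4 mul r2 <- r1,r5: IF@7 ID@10 stall=0 (-) EX@11 MEM@12 WB@13
I5 add r1 <- r5,r3: IF@10 ID@11 stall=1 (RAW on I3.r3 (WB@12)) EX@13 MEM@14 WB@15
I6 mul r5 <- r3,r4: IF@11 ID@13 stall=0 (-) EX@14 MEM@15 WB@16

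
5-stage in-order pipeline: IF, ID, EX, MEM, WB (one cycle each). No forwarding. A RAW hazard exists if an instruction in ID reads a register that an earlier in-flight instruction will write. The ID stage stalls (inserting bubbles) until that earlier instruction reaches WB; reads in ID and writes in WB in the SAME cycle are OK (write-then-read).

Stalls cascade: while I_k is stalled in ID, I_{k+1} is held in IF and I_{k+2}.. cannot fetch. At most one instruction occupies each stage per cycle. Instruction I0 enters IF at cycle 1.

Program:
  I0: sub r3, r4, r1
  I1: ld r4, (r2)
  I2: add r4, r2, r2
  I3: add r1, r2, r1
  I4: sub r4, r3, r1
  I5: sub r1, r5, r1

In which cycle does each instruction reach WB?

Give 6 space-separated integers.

I0 sub r3 <- r4,r1: IF@1 ID@2 stall=0 (-) EX@3 MEM@4 WB@5
I1 ld r4 <- r2: IF@2 ID@3 stall=0 (-) EX@4 MEM@5 WB@6
I2 add r4 <- r2,r2: IF@3 ID@4 stall=0 (-) EX@5 MEM@6 WB@7
I3 add r1 <- r2,r1: IF@4 ID@5 stall=0 (-) EX@6 MEM@7 WB@8
I4 sub r4 <- r3,r1: IF@5 ID@6 stall=2 (RAW on I3.r1 (WB@8)) EX@9 MEM@10 WB@11
I5 sub r1 <- r5,r1: IF@6 ID@9 stall=0 (-) EX@10 MEM@11 WB@12

Answer: 5 6 7 8 11 12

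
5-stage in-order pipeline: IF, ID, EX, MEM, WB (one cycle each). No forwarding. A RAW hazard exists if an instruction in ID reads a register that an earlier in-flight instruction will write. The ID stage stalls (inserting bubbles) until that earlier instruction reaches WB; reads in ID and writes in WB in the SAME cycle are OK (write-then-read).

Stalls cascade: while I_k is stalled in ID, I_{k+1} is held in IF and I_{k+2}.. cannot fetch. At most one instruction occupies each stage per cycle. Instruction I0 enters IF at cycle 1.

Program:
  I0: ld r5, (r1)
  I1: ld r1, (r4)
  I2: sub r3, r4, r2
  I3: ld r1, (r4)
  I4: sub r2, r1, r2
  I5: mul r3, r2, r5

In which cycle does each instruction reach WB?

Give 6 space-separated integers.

Answer: 5 6 7 8 11 14

Derivation:
I0 ld r5 <- r1: IF@1 ID@2 stall=0 (-) EX@3 MEM@4 WB@5
I1 ld r1 <- r4: IF@2 ID@3 stall=0 (-) EX@4 MEM@5 WB@6
I2 sub r3 <- r4,r2: IF@3 ID@4 stall=0 (-) EX@5 MEM@6 WB@7
I3 ld r1 <- r4: IF@4 ID@5 stall=0 (-) EX@6 MEM@7 WB@8
I4 sub r2 <- r1,r2: IF@5 ID@6 stall=2 (RAW on I3.r1 (WB@8)) EX@9 MEM@10 WB@11
I5 mul r3 <- r2,r5: IF@6 ID@9 stall=2 (RAW on I4.r2 (WB@11)) EX@12 MEM@13 WB@14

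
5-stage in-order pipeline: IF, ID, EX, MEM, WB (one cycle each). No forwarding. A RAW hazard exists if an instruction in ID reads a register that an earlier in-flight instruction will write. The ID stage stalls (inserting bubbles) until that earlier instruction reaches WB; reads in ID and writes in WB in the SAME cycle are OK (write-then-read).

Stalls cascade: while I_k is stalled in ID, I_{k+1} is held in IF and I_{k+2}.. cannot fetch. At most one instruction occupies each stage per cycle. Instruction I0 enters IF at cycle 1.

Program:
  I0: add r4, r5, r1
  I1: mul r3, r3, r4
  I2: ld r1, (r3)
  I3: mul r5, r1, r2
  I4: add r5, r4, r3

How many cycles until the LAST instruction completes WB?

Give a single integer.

Answer: 15

Derivation:
I0 add r4 <- r5,r1: IF@1 ID@2 stall=0 (-) EX@3 MEM@4 WB@5
I1 mul r3 <- r3,r4: IF@2 ID@3 stall=2 (RAW on I0.r4 (WB@5)) EX@6 MEM@7 WB@8
I2 ld r1 <- r3: IF@3 ID@6 stall=2 (RAW on I1.r3 (WB@8)) EX@9 MEM@10 WB@11
I3 mul r5 <- r1,r2: IF@6 ID@9 stall=2 (RAW on I2.r1 (WB@11)) EX@12 MEM@13 WB@14
I4 add r5 <- r4,r3: IF@9 ID@12 stall=0 (-) EX@13 MEM@14 WB@15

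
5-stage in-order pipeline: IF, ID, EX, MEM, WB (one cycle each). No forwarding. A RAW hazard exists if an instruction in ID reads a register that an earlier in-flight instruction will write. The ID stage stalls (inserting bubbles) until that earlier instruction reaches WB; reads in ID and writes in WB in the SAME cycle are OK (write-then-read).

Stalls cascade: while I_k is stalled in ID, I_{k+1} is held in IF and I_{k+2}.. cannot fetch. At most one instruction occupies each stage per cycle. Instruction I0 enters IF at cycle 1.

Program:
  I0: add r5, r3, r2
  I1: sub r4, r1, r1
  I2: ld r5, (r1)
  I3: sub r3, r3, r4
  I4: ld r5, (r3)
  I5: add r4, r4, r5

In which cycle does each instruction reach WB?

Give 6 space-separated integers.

I0 add r5 <- r3,r2: IF@1 ID@2 stall=0 (-) EX@3 MEM@4 WB@5
I1 sub r4 <- r1,r1: IF@2 ID@3 stall=0 (-) EX@4 MEM@5 WB@6
I2 ld r5 <- r1: IF@3 ID@4 stall=0 (-) EX@5 MEM@6 WB@7
I3 sub r3 <- r3,r4: IF@4 ID@5 stall=1 (RAW on I1.r4 (WB@6)) EX@7 MEM@8 WB@9
I4 ld r5 <- r3: IF@5 ID@7 stall=2 (RAW on I3.r3 (WB@9)) EX@10 MEM@11 WB@12
I5 add r4 <- r4,r5: IF@7 ID@10 stall=2 (RAW on I4.r5 (WB@12)) EX@13 MEM@14 WB@15

Answer: 5 6 7 9 12 15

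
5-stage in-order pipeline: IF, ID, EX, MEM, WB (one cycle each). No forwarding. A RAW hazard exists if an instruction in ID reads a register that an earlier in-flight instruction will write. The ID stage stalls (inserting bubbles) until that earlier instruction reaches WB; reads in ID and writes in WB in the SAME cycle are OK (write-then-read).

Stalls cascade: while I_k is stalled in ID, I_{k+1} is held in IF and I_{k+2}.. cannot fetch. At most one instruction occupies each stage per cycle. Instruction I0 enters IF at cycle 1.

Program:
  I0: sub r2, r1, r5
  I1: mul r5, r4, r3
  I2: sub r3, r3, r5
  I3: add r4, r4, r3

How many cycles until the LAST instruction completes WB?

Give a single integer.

I0 sub r2 <- r1,r5: IF@1 ID@2 stall=0 (-) EX@3 MEM@4 WB@5
I1 mul r5 <- r4,r3: IF@2 ID@3 stall=0 (-) EX@4 MEM@5 WB@6
I2 sub r3 <- r3,r5: IF@3 ID@4 stall=2 (RAW on I1.r5 (WB@6)) EX@7 MEM@8 WB@9
I3 add r4 <- r4,r3: IF@4 ID@7 stall=2 (RAW on I2.r3 (WB@9)) EX@10 MEM@11 WB@12

Answer: 12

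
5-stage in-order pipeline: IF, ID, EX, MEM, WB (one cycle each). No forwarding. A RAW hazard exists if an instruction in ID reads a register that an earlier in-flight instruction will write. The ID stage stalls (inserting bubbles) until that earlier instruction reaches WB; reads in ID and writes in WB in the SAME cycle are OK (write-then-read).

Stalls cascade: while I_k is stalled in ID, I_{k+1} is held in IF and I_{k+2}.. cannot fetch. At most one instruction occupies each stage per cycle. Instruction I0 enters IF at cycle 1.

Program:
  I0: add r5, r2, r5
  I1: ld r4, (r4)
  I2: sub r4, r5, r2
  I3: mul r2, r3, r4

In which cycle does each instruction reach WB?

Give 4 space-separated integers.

I0 add r5 <- r2,r5: IF@1 ID@2 stall=0 (-) EX@3 MEM@4 WB@5
I1 ld r4 <- r4: IF@2 ID@3 stall=0 (-) EX@4 MEM@5 WB@6
I2 sub r4 <- r5,r2: IF@3 ID@4 stall=1 (RAW on I0.r5 (WB@5)) EX@6 MEM@7 WB@8
I3 mul r2 <- r3,r4: IF@4 ID@6 stall=2 (RAW on I2.r4 (WB@8)) EX@9 MEM@10 WB@11

Answer: 5 6 8 11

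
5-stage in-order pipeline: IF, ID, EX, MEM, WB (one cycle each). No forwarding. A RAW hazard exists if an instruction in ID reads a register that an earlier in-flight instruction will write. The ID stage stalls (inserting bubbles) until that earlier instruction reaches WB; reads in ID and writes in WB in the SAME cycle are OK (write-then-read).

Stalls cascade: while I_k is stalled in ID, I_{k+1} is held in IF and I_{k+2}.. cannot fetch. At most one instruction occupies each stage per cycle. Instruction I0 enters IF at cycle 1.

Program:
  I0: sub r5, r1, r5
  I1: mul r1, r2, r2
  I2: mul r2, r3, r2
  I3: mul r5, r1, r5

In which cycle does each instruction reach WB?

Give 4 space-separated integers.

I0 sub r5 <- r1,r5: IF@1 ID@2 stall=0 (-) EX@3 MEM@4 WB@5
I1 mul r1 <- r2,r2: IF@2 ID@3 stall=0 (-) EX@4 MEM@5 WB@6
I2 mul r2 <- r3,r2: IF@3 ID@4 stall=0 (-) EX@5 MEM@6 WB@7
I3 mul r5 <- r1,r5: IF@4 ID@5 stall=1 (RAW on I1.r1 (WB@6)) EX@7 MEM@8 WB@9

Answer: 5 6 7 9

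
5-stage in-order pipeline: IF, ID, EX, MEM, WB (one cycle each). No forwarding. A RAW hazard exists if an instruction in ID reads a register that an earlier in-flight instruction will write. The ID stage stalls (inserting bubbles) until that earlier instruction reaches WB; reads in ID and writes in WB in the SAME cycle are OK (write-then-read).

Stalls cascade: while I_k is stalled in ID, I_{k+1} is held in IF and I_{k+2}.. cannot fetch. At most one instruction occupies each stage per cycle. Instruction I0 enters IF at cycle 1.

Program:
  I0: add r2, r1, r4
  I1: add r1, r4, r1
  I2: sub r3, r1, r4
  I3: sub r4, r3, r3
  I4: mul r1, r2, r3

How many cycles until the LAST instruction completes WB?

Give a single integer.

Answer: 13

Derivation:
I0 add r2 <- r1,r4: IF@1 ID@2 stall=0 (-) EX@3 MEM@4 WB@5
I1 add r1 <- r4,r1: IF@2 ID@3 stall=0 (-) EX@4 MEM@5 WB@6
I2 sub r3 <- r1,r4: IF@3 ID@4 stall=2 (RAW on I1.r1 (WB@6)) EX@7 MEM@8 WB@9
I3 sub r4 <- r3,r3: IF@4 ID@7 stall=2 (RAW on I2.r3 (WB@9)) EX@10 MEM@11 WB@12
I4 mul r1 <- r2,r3: IF@7 ID@10 stall=0 (-) EX@11 MEM@12 WB@13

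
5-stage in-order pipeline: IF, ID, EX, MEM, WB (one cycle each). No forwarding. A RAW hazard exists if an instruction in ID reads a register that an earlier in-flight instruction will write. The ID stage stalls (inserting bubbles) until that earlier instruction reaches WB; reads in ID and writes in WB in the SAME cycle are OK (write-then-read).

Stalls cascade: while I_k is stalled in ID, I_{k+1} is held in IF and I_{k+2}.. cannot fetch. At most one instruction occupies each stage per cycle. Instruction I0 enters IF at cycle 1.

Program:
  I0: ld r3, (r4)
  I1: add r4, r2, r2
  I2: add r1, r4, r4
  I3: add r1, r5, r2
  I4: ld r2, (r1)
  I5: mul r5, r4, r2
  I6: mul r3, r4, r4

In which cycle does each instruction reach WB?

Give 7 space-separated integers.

Answer: 5 6 9 10 13 16 17

Derivation:
I0 ld r3 <- r4: IF@1 ID@2 stall=0 (-) EX@3 MEM@4 WB@5
I1 add r4 <- r2,r2: IF@2 ID@3 stall=0 (-) EX@4 MEM@5 WB@6
I2 add r1 <- r4,r4: IF@3 ID@4 stall=2 (RAW on I1.r4 (WB@6)) EX@7 MEM@8 WB@9
I3 add r1 <- r5,r2: IF@4 ID@7 stall=0 (-) EX@8 MEM@9 WB@10
I4 ld r2 <- r1: IF@7 ID@8 stall=2 (RAW on I3.r1 (WB@10)) EX@11 MEM@12 WB@13
I5 mul r5 <- r4,r2: IF@8 ID@11 stall=2 (RAW on I4.r2 (WB@13)) EX@14 MEM@15 WB@16
I6 mul r3 <- r4,r4: IF@11 ID@14 stall=0 (-) EX@15 MEM@16 WB@17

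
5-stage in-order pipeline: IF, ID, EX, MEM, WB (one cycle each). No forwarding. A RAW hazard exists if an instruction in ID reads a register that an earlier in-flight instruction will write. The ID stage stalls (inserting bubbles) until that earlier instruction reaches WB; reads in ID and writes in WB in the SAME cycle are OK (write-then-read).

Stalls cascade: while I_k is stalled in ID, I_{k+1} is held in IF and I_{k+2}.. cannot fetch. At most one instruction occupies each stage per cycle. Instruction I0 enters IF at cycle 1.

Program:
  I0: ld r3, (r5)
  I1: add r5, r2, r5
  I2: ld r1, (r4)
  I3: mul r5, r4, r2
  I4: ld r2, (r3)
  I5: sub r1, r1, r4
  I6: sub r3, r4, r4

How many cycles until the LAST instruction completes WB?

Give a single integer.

I0 ld r3 <- r5: IF@1 ID@2 stall=0 (-) EX@3 MEM@4 WB@5
I1 add r5 <- r2,r5: IF@2 ID@3 stall=0 (-) EX@4 MEM@5 WB@6
I2 ld r1 <- r4: IF@3 ID@4 stall=0 (-) EX@5 MEM@6 WB@7
I3 mul r5 <- r4,r2: IF@4 ID@5 stall=0 (-) EX@6 MEM@7 WB@8
I4 ld r2 <- r3: IF@5 ID@6 stall=0 (-) EX@7 MEM@8 WB@9
I5 sub r1 <- r1,r4: IF@6 ID@7 stall=0 (-) EX@8 MEM@9 WB@10
I6 sub r3 <- r4,r4: IF@7 ID@8 stall=0 (-) EX@9 MEM@10 WB@11

Answer: 11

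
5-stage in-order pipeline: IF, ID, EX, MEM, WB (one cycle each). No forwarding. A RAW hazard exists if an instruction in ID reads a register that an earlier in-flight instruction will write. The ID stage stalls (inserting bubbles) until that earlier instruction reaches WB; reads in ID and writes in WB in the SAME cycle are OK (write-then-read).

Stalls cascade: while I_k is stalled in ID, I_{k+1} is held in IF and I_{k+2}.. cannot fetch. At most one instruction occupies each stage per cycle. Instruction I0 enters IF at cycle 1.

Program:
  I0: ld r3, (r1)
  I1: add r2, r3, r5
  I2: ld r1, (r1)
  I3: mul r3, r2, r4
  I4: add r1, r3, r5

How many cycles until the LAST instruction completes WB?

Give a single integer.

I0 ld r3 <- r1: IF@1 ID@2 stall=0 (-) EX@3 MEM@4 WB@5
I1 add r2 <- r3,r5: IF@2 ID@3 stall=2 (RAW on I0.r3 (WB@5)) EX@6 MEM@7 WB@8
I2 ld r1 <- r1: IF@3 ID@6 stall=0 (-) EX@7 MEM@8 WB@9
I3 mul r3 <- r2,r4: IF@6 ID@7 stall=1 (RAW on I1.r2 (WB@8)) EX@9 MEM@10 WB@11
I4 add r1 <- r3,r5: IF@7 ID@9 stall=2 (RAW on I3.r3 (WB@11)) EX@12 MEM@13 WB@14

Answer: 14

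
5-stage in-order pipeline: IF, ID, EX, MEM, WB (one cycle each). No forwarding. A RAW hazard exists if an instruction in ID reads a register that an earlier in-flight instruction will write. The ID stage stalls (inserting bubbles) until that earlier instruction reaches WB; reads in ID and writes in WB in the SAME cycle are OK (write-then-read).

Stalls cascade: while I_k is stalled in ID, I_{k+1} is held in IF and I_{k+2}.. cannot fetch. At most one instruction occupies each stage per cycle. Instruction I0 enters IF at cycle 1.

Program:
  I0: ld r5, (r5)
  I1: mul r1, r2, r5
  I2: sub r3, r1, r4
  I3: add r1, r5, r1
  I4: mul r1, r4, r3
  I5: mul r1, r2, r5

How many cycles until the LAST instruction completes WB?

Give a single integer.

I0 ld r5 <- r5: IF@1 ID@2 stall=0 (-) EX@3 MEM@4 WB@5
I1 mul r1 <- r2,r5: IF@2 ID@3 stall=2 (RAW on I0.r5 (WB@5)) EX@6 MEM@7 WB@8
I2 sub r3 <- r1,r4: IF@3 ID@6 stall=2 (RAW on I1.r1 (WB@8)) EX@9 MEM@10 WB@11
I3 add r1 <- r5,r1: IF@6 ID@9 stall=0 (-) EX@10 MEM@11 WB@12
I4 mul r1 <- r4,r3: IF@9 ID@10 stall=1 (RAW on I2.r3 (WB@11)) EX@12 MEM@13 WB@14
I5 mul r1 <- r2,r5: IF@10 ID@12 stall=0 (-) EX@13 MEM@14 WB@15

Answer: 15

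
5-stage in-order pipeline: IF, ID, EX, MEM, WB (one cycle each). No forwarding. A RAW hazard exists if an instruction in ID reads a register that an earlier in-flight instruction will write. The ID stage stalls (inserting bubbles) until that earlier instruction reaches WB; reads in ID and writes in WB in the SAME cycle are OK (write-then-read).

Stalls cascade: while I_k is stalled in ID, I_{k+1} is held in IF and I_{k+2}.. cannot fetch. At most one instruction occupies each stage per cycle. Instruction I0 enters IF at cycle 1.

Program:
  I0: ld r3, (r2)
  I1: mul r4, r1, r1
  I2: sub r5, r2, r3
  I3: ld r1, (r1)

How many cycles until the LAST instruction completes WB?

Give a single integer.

Answer: 9

Derivation:
I0 ld r3 <- r2: IF@1 ID@2 stall=0 (-) EX@3 MEM@4 WB@5
I1 mul r4 <- r1,r1: IF@2 ID@3 stall=0 (-) EX@4 MEM@5 WB@6
I2 sub r5 <- r2,r3: IF@3 ID@4 stall=1 (RAW on I0.r3 (WB@5)) EX@6 MEM@7 WB@8
I3 ld r1 <- r1: IF@4 ID@6 stall=0 (-) EX@7 MEM@8 WB@9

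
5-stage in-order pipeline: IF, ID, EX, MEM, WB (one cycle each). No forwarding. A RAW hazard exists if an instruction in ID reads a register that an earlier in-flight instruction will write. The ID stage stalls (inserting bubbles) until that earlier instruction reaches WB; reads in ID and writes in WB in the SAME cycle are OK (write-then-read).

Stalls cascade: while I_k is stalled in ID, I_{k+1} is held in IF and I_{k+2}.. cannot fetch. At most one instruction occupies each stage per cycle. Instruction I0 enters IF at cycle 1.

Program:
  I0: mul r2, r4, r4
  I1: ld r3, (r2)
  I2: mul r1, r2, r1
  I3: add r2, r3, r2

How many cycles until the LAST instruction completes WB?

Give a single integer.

I0 mul r2 <- r4,r4: IF@1 ID@2 stall=0 (-) EX@3 MEM@4 WB@5
I1 ld r3 <- r2: IF@2 ID@3 stall=2 (RAW on I0.r2 (WB@5)) EX@6 MEM@7 WB@8
I2 mul r1 <- r2,r1: IF@3 ID@6 stall=0 (-) EX@7 MEM@8 WB@9
I3 add r2 <- r3,r2: IF@6 ID@7 stall=1 (RAW on I1.r3 (WB@8)) EX@9 MEM@10 WB@11

Answer: 11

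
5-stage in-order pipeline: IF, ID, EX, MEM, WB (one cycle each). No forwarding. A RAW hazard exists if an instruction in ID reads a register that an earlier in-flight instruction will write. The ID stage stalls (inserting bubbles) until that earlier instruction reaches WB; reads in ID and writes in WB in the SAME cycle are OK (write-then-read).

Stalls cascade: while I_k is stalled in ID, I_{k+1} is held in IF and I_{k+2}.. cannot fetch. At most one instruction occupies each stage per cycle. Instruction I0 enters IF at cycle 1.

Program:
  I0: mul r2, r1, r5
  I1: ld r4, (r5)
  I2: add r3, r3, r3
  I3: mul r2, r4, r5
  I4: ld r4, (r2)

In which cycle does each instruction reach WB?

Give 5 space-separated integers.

Answer: 5 6 7 9 12

Derivation:
I0 mul r2 <- r1,r5: IF@1 ID@2 stall=0 (-) EX@3 MEM@4 WB@5
I1 ld r4 <- r5: IF@2 ID@3 stall=0 (-) EX@4 MEM@5 WB@6
I2 add r3 <- r3,r3: IF@3 ID@4 stall=0 (-) EX@5 MEM@6 WB@7
I3 mul r2 <- r4,r5: IF@4 ID@5 stall=1 (RAW on I1.r4 (WB@6)) EX@7 MEM@8 WB@9
I4 ld r4 <- r2: IF@5 ID@7 stall=2 (RAW on I3.r2 (WB@9)) EX@10 MEM@11 WB@12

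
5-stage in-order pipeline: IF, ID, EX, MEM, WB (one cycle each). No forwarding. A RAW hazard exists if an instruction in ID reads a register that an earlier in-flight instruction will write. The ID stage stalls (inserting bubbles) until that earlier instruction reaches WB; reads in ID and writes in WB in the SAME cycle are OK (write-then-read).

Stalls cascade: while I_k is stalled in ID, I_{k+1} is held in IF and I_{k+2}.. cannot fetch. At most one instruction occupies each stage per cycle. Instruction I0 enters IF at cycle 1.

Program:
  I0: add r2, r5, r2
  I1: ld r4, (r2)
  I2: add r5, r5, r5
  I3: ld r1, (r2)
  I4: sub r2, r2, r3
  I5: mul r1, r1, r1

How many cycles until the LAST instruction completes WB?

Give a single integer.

I0 add r2 <- r5,r2: IF@1 ID@2 stall=0 (-) EX@3 MEM@4 WB@5
I1 ld r4 <- r2: IF@2 ID@3 stall=2 (RAW on I0.r2 (WB@5)) EX@6 MEM@7 WB@8
I2 add r5 <- r5,r5: IF@3 ID@6 stall=0 (-) EX@7 MEM@8 WB@9
I3 ld r1 <- r2: IF@6 ID@7 stall=0 (-) EX@8 MEM@9 WB@10
I4 sub r2 <- r2,r3: IF@7 ID@8 stall=0 (-) EX@9 MEM@10 WB@11
I5 mul r1 <- r1,r1: IF@8 ID@9 stall=1 (RAW on I3.r1 (WB@10)) EX@11 MEM@12 WB@13

Answer: 13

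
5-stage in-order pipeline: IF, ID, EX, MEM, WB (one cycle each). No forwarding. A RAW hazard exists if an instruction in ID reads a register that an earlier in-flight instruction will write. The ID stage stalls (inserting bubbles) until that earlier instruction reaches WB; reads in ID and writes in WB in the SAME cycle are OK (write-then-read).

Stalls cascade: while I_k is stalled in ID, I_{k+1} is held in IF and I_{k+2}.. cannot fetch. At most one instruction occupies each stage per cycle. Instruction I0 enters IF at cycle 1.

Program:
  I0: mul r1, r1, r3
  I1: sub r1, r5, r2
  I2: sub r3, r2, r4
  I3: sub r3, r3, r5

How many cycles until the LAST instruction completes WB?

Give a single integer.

Answer: 10

Derivation:
I0 mul r1 <- r1,r3: IF@1 ID@2 stall=0 (-) EX@3 MEM@4 WB@5
I1 sub r1 <- r5,r2: IF@2 ID@3 stall=0 (-) EX@4 MEM@5 WB@6
I2 sub r3 <- r2,r4: IF@3 ID@4 stall=0 (-) EX@5 MEM@6 WB@7
I3 sub r3 <- r3,r5: IF@4 ID@5 stall=2 (RAW on I2.r3 (WB@7)) EX@8 MEM@9 WB@10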